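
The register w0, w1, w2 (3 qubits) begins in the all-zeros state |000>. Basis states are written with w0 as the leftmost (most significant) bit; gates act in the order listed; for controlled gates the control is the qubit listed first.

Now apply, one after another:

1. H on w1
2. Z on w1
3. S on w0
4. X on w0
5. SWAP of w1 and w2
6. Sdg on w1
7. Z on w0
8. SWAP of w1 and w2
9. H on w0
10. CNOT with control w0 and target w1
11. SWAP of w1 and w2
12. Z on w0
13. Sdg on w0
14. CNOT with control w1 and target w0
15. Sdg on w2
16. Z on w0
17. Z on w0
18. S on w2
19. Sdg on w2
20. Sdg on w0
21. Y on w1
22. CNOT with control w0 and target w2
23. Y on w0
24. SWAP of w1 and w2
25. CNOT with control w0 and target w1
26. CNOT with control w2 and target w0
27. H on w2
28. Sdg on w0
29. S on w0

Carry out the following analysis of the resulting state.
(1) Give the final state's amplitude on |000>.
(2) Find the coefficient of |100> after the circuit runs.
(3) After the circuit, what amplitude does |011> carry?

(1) The amplitude on |000> is sqrt(2)*I/4. Key observation: the block from step 15 through step 18 cancels to the identity and can be dropped.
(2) The final state's coefficient on |100> equals -sqrt(2)*I/4.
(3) The final state's coefficient on |011> equals -sqrt(2)/4.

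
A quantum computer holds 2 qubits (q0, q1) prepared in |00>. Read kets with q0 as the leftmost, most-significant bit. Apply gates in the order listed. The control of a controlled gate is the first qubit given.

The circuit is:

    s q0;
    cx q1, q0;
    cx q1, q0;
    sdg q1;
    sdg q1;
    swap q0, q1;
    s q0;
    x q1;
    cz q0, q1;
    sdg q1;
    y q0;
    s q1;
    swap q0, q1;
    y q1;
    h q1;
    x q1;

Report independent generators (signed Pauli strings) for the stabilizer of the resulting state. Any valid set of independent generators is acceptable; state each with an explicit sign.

The final state is stabilized by the group generated by +IX, -ZI; other independent generating sets are equally valid.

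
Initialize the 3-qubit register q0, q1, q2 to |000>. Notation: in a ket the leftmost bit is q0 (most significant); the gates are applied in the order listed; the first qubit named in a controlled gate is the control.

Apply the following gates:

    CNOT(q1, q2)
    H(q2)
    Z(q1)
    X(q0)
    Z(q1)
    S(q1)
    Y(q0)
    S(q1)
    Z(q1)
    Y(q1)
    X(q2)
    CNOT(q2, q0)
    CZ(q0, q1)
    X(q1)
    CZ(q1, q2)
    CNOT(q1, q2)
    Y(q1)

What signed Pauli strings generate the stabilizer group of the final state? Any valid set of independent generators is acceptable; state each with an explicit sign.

One valid set of independent stabilizer generators is -XIX, +ZIZ, -IZI (any independent generating set of the same group is equally correct).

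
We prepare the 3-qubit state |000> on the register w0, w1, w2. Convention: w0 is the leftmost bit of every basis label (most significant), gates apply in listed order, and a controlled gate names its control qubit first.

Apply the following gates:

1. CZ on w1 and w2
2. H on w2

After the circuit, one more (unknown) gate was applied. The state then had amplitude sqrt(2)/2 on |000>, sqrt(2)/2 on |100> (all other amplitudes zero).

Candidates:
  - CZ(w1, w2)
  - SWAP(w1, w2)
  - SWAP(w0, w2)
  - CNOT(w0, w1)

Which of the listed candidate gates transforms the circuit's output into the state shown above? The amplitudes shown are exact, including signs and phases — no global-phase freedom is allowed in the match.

It was SWAP(w0, w2) that produced the state shown.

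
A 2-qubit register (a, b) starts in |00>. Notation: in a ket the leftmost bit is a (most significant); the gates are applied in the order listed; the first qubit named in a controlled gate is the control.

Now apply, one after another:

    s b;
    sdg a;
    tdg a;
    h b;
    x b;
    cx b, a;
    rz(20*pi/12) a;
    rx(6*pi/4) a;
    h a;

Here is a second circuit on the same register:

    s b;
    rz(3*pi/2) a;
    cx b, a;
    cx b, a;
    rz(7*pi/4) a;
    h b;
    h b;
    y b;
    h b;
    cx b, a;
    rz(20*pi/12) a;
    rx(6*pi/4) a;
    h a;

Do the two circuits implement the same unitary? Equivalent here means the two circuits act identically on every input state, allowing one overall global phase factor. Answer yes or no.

No: there is an input state on which the two circuits produce genuinely different outputs (not merely differing by a phase).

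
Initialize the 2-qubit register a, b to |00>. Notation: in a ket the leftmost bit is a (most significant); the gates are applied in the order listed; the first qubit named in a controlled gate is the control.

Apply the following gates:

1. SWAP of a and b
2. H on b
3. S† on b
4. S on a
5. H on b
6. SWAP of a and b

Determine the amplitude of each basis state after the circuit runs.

After the circuit, the state carries amplitude 1/2 - I/2 on |00>, 0 on |01>, 1/2 + I/2 on |10>, 0 on |11>.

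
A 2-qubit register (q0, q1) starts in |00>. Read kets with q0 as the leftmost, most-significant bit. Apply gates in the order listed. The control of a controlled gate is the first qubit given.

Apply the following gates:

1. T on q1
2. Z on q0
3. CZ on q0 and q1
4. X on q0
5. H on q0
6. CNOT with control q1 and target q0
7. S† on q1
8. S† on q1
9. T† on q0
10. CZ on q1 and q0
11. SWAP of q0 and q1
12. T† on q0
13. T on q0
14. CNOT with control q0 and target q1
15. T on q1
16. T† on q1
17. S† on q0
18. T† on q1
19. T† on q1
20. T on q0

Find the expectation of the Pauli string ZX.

The observable ZX averages to sqrt(2)/2.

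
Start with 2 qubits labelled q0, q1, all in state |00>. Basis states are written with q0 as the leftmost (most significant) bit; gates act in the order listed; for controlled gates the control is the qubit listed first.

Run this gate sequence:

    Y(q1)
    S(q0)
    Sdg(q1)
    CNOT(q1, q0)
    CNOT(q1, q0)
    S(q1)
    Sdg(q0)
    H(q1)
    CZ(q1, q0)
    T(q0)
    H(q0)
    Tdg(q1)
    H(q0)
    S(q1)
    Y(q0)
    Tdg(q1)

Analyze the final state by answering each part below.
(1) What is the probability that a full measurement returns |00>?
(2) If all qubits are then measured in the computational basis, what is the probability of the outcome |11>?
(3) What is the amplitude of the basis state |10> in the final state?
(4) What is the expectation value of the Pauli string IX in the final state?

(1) Outcome |00> occurs with probability 0. Key observation: the block from step 2 through step 7 cancels to the identity and can be dropped.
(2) The probability of measuring |11> is 1/2.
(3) The final state's coefficient on |10> equals -sqrt(2)/2.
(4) The expectation value of IX is -1.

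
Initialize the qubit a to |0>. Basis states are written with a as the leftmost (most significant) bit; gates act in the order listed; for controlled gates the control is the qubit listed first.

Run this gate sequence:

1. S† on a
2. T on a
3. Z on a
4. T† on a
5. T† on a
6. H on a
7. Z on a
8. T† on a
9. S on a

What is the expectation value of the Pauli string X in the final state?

The expectation value of X is -sqrt(2)/2.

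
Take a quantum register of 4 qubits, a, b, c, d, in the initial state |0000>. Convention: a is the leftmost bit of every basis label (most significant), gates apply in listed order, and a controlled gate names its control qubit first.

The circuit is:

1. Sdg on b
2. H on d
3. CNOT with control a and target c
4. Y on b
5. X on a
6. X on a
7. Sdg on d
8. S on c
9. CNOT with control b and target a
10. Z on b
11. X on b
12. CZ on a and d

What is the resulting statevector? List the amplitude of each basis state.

After the circuit, the state carries amplitude -sqrt(2)*I/2 on |1000>, sqrt(2)/2 on |1001>, and 0 on every other basis state.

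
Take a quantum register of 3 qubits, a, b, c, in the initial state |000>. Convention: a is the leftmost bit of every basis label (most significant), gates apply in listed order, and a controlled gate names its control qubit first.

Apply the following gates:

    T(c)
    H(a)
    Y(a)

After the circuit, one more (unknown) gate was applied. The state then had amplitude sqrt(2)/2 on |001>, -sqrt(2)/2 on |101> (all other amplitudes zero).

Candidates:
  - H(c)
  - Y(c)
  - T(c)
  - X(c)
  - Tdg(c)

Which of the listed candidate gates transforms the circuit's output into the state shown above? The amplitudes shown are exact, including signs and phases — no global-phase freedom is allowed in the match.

The applied gate was Y(c).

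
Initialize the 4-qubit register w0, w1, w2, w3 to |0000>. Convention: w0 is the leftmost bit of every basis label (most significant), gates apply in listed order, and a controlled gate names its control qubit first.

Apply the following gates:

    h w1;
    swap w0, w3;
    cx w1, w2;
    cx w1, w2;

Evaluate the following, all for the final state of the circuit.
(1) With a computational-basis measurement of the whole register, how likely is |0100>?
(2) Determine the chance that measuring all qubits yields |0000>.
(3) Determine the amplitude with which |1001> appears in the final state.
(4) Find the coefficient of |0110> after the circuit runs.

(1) Outcome |0100> occurs with probability 1/2. Key observation: the block from step 3 through step 4 cancels to the identity and can be dropped.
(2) The probability of measuring |0000> is 1/2.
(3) The amplitude on |1001> is 0.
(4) The final state's coefficient on |0110> equals 0.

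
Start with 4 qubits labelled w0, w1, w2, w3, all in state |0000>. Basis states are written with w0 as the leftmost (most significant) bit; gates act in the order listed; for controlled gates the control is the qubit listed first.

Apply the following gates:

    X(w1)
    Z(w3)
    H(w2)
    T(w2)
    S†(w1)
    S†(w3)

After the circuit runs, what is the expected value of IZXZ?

The expectation value of IZXZ is -sqrt(2)/2.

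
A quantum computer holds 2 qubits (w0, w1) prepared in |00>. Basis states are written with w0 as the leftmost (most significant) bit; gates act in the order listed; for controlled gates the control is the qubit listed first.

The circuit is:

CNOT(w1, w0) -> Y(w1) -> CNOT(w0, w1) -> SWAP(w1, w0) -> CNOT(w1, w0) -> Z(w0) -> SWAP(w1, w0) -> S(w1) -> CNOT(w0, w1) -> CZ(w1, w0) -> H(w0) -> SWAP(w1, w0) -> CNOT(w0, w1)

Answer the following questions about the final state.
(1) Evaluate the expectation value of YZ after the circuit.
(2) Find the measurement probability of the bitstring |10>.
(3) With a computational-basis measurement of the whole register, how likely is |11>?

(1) The observable YZ averages to 0.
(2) Outcome |10> occurs with probability 1/2.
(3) Outcome |11> occurs with probability 1/2.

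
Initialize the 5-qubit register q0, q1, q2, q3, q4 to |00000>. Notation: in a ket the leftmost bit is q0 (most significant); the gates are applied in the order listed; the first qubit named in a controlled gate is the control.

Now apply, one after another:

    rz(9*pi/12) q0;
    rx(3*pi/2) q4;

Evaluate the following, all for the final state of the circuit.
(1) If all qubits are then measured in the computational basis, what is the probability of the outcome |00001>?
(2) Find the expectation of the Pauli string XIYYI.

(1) The probability of measuring |00001> is 1/2.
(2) The observable XIYYI averages to 0.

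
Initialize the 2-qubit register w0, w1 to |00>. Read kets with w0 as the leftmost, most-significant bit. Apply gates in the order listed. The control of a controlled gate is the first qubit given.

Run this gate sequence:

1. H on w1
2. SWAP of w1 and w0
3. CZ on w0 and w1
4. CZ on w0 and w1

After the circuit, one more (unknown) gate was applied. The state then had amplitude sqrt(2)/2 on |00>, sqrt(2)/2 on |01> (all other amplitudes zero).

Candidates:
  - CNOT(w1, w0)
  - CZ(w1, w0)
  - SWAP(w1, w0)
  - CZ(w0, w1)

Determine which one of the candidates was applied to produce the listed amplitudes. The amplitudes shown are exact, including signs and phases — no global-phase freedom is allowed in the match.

It was SWAP(w1, w0) that produced the state shown.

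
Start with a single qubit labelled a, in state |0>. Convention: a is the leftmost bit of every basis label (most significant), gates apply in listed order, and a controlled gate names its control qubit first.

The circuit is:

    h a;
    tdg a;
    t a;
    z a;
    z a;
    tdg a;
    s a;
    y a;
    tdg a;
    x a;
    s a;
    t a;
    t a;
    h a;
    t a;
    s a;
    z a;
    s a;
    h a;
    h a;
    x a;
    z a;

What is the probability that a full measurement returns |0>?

A full measurement returns |0> with probability 1/2. Key observation: the block from step 3 through step 6 cancels to the identity and can be dropped.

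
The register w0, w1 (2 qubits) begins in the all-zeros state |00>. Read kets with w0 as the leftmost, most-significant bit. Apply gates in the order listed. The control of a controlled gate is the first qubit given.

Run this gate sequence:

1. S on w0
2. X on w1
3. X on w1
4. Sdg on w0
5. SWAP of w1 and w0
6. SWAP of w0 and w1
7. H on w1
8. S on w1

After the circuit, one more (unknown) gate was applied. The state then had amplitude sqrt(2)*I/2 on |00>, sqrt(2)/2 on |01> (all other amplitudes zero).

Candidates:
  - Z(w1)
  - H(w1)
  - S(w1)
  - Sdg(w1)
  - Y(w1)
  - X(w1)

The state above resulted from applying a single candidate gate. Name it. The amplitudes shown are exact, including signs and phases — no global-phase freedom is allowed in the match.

The unique candidate consistent with the amplitudes is X(w1). Key observation: steps 1-4 multiply out to the identity, so the circuit reduces to the remaining gates.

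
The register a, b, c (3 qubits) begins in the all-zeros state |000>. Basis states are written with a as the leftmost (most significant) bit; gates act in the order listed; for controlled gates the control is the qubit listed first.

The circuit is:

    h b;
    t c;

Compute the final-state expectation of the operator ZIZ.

The observable ZIZ averages to 1.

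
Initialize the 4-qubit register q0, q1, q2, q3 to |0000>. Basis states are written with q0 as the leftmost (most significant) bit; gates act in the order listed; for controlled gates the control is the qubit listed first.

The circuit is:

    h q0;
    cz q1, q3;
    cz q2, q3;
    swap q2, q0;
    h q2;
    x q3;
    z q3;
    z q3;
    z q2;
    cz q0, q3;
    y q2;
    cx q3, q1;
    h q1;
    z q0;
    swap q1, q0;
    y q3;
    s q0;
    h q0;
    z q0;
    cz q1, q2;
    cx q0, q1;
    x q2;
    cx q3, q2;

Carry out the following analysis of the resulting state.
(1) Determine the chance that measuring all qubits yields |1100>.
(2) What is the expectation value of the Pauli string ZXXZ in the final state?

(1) The probability of measuring |1100> is 1/2.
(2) In the final state, ZXXZ has expectation 0.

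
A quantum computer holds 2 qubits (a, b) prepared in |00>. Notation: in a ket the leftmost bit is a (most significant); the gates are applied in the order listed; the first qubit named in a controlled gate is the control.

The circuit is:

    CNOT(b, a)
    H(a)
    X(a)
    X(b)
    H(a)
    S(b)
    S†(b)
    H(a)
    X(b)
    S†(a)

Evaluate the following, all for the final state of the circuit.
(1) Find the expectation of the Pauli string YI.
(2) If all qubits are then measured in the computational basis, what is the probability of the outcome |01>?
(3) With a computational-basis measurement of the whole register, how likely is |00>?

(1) In the final state, YI has expectation -1. Key observation: the block from step 4 through step 9 cancels to the identity and can be dropped.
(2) Outcome |01> occurs with probability 0.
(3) Outcome |00> occurs with probability 1/2.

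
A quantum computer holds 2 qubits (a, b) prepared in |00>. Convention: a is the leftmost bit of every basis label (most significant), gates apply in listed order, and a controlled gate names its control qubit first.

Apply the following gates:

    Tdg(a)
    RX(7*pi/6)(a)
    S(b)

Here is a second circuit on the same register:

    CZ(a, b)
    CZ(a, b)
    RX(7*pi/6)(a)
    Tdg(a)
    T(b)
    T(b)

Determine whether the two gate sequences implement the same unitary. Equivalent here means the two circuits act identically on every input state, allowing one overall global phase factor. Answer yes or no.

No: there is an input state on which the two circuits produce genuinely different outputs (not merely differing by a phase).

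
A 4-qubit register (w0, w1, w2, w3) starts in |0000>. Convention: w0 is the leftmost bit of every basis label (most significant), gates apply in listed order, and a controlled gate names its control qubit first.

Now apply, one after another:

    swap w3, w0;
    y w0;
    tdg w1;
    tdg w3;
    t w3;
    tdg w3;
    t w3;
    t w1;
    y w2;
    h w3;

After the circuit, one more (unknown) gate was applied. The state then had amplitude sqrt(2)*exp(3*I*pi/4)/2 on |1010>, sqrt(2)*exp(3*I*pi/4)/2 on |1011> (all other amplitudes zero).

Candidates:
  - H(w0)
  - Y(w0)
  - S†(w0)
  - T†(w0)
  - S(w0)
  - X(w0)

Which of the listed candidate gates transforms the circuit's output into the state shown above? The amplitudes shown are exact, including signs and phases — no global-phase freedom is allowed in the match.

The applied gate was T†(w0). Key observation: gates 3-8 undo each other exactly, leaving only the rest of the circuit to track.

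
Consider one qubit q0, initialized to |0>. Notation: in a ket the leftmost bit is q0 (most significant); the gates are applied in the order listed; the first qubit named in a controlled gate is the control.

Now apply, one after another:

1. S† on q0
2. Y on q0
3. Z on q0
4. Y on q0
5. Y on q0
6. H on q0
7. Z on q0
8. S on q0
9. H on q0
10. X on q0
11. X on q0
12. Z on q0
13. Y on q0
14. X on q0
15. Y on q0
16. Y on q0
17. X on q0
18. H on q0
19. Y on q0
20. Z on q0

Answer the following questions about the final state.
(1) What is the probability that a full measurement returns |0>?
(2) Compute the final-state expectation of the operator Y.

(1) Outcome |0> occurs with probability 1/2. Key observation: steps 14-17 multiply out to the identity, so the circuit reduces to the remaining gates.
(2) In the final state, Y has expectation 1.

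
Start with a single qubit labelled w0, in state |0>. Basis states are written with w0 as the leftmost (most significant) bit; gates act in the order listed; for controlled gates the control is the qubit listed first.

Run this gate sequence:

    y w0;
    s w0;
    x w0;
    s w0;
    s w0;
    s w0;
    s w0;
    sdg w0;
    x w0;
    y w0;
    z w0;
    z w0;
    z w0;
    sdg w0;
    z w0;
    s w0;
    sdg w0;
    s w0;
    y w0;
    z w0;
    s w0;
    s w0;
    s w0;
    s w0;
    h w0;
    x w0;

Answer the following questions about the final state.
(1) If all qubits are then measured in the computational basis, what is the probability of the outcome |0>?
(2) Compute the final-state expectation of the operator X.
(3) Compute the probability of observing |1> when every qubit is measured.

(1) A full measurement returns |0> with probability 1/2. Key observation: the block from step 21 through step 24 cancels to the identity and can be dropped.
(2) The observable X averages to -1.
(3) The probability of measuring |1> is 1/2.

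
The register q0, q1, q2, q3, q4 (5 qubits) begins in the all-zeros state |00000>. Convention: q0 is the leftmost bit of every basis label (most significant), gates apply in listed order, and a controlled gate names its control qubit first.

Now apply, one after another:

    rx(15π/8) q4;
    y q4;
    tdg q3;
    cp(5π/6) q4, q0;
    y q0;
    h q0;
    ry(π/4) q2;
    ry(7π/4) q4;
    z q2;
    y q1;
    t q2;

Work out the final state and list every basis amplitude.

The final amplitudes are -sqrt(2)*sin(pi/16)/4 - sin(pi/16)/4 - sqrt(2)*I*sqrt(1/2 - sqrt(2)/4)*sqrt(sqrt(2)/4 + 1/2)*cos(pi/16)/2 on |01000>, sqrt(2)*sqrt(1/2 - sqrt(2)/4)*sqrt(sqrt(2)/4 + 1/2)*sin(pi/16)/2 - sqrt(2)*I*cos(pi/16)/4 - I*cos(pi/16)/4 on |01001>, -I*exp(I*pi/4)*cos(pi/16)/4 + sqrt(2)*sqrt(1/2 - sqrt(2)/4)*sqrt(sqrt(2)/4 + 1/2)*exp(I*pi/4)*sin(pi/16)/2 + sqrt(2)*I*exp(I*pi/4)*cos(pi/16)/4 on |01100>, -sqrt(2)*exp(I*pi/4)*sin(pi/16)/4 + exp(I*pi/4)*sin(pi/16)/4 + sqrt(2)*I*sqrt(1/2 - sqrt(2)/4)*sqrt(sqrt(2)/4 + 1/2)*exp(I*pi/4)*cos(pi/16)/2 on |01101>, sin(pi/16)/4 + sqrt(2)*sin(pi/16)/4 + sqrt(2)*I*sqrt(1/2 - sqrt(2)/4)*sqrt(sqrt(2)/4 + 1/2)*cos(pi/16)/2 on |11000>, -sqrt(2)*sqrt(1/2 - sqrt(2)/4)*sqrt(sqrt(2)/4 + 1/2)*sin(pi/16)/2 + I*cos(pi/16)/4 + sqrt(2)*I*cos(pi/16)/4 on |11001>, -sqrt(2)*I*exp(I*pi/4)*cos(pi/16)/4 - sqrt(2)*sqrt(1/2 - sqrt(2)/4)*sqrt(sqrt(2)/4 + 1/2)*exp(I*pi/4)*sin(pi/16)/2 + I*exp(I*pi/4)*cos(pi/16)/4 on |11100>, -sqrt(2)*I*sqrt(1/2 - sqrt(2)/4)*sqrt(sqrt(2)/4 + 1/2)*exp(I*pi/4)*cos(pi/16)/2 - exp(I*pi/4)*sin(pi/16)/4 + sqrt(2)*exp(I*pi/4)*sin(pi/16)/4 on |11101>, and 0 on every other basis state.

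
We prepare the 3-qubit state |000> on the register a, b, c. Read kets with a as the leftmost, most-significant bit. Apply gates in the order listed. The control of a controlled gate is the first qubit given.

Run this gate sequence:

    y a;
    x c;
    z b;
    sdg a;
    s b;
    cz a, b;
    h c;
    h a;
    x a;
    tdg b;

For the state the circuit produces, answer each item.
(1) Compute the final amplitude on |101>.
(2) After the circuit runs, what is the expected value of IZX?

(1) The final state's coefficient on |101> equals -1/2.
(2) In the final state, IZX has expectation -1.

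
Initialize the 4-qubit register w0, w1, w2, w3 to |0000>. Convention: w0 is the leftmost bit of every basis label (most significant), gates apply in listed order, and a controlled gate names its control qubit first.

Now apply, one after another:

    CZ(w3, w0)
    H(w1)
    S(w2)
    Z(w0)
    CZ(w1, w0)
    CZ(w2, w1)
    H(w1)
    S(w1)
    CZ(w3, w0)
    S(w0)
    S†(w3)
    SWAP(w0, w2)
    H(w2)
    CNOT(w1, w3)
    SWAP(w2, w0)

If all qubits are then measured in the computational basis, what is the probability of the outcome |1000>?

A full measurement returns |1000> with probability 1/2.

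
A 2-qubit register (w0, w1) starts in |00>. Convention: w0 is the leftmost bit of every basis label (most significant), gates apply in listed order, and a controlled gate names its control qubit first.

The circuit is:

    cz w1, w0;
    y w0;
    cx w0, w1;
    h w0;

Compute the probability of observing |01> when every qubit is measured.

The probability of measuring |01> is 1/2.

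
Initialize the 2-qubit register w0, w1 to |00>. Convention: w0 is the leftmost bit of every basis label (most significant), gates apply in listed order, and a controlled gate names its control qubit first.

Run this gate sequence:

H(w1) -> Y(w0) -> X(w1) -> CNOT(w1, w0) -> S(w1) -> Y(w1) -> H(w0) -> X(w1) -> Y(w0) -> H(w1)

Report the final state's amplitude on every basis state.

The resulting statevector has amplitude sqrt(2)*(1 - I)/4 on |00>, sqrt(2)*(-1 - I)/4 on |01>, sqrt(2)*(-1 - I)/4 on |10>, sqrt(2)*(1 - I)/4 on |11>.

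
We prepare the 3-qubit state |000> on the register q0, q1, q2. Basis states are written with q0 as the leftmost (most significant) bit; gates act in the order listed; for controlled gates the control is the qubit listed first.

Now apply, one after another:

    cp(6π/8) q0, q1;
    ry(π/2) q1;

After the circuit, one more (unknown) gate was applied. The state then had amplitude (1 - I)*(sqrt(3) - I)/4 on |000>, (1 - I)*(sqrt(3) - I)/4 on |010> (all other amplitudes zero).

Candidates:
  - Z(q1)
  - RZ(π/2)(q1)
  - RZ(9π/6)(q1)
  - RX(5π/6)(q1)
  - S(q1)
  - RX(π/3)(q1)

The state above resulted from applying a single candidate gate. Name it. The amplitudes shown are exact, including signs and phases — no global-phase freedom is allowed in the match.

The applied gate was RX(5π/6)(q1).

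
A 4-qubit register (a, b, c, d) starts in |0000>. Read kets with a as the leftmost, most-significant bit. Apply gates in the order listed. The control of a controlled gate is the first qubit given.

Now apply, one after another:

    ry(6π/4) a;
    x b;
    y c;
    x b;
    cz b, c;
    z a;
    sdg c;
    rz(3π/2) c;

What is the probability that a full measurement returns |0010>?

The probability of measuring |0010> is 1/2.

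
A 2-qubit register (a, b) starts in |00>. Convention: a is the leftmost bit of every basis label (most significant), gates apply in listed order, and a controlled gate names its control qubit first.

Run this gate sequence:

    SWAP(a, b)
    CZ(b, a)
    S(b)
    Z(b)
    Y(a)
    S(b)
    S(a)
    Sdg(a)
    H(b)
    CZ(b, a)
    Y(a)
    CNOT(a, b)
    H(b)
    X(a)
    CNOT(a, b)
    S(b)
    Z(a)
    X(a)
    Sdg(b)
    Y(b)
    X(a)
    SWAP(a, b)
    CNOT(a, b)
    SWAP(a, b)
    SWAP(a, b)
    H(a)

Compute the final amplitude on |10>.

|10> carries amplitude sqrt(2)*I/2 in the final state. Key observation: the block from step 24 through step 25 cancels to the identity and can be dropped.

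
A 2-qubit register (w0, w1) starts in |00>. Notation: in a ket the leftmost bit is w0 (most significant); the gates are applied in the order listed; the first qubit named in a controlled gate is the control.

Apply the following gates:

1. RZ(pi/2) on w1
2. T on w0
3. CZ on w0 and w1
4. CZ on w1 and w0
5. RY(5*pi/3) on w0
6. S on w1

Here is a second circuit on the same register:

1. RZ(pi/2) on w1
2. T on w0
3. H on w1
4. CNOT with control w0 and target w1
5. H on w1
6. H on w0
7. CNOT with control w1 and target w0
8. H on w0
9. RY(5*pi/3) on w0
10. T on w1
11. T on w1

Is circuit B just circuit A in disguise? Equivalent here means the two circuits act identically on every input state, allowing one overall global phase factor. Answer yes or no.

Yes — the two circuits implement the same unitary up to a global phase.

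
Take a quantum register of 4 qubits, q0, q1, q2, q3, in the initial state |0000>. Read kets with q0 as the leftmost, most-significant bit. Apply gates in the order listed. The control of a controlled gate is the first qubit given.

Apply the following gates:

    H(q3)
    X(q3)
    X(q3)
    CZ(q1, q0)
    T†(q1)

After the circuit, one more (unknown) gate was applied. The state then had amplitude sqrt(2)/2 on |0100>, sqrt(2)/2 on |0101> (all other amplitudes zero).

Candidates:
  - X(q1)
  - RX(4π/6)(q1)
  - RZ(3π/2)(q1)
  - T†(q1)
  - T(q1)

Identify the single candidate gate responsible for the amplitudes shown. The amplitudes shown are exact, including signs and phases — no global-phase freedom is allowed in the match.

The applied gate was X(q1). Key observation: steps 2-3 multiply out to the identity, so the circuit reduces to the remaining gates.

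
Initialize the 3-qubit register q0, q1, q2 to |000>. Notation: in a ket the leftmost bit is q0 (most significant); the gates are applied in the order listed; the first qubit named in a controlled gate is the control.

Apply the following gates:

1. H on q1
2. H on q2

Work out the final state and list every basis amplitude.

The resulting statevector has amplitude 1/2 on |000>, 1/2 on |001>, 1/2 on |010>, 1/2 on |011>, 0 on |100>, 0 on |101>, 0 on |110>, 0 on |111>.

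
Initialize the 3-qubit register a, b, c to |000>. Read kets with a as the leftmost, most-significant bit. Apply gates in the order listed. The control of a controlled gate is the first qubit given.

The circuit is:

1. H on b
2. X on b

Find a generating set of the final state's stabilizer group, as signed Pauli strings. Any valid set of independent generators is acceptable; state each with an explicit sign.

The final state is stabilized by the group generated by +IXI, +ZII, +IIZ; other independent generating sets are equally valid.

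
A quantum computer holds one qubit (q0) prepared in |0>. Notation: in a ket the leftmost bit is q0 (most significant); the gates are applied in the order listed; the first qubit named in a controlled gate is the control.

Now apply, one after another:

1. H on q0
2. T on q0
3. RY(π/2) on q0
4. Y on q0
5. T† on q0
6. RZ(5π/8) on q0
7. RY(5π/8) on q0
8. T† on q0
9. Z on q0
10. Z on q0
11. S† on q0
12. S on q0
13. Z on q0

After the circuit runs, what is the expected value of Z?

The observable Z averages to -exp(I*pi/4)*sin(5*pi/16)**2/2 - exp(5*I*pi/8)*sin(5*pi/16)*cos(5*pi/16)/2 + exp(-I*pi/4)*cos(5*pi/16)**2/2 + exp(-I*pi/8)*sin(5*pi/16)*cos(5*pi/16)/2 + exp(I*pi/8)*sin(5*pi/16)*cos(5*pi/16)/2 + exp(I*pi/4)*cos(5*pi/16)**2/2 - exp(-5*I*pi/8)*sin(5*pi/16)*cos(5*pi/16)/2 - exp(-I*pi/4)*sin(5*pi/16)**2/2. Key observation: the block from step 10 through step 13 cancels to the identity and can be dropped.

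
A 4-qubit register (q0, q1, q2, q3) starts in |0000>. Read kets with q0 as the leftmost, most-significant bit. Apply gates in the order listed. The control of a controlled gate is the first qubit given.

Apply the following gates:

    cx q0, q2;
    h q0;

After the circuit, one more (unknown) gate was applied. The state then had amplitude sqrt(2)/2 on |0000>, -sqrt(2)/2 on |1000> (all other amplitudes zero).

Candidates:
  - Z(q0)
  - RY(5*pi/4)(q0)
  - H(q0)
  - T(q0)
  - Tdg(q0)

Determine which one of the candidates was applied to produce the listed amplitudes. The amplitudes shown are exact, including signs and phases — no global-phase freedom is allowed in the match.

It was Z(q0) that produced the state shown.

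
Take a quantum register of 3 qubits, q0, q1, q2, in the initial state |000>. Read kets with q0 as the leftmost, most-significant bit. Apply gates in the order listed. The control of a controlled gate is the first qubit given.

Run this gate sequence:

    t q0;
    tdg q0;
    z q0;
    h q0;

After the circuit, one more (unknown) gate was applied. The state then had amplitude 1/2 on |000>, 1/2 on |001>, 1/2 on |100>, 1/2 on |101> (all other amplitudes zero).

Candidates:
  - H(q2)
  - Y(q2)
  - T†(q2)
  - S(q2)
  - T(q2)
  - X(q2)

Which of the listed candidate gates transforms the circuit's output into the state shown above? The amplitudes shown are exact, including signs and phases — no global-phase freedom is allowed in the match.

It was H(q2) that produced the state shown.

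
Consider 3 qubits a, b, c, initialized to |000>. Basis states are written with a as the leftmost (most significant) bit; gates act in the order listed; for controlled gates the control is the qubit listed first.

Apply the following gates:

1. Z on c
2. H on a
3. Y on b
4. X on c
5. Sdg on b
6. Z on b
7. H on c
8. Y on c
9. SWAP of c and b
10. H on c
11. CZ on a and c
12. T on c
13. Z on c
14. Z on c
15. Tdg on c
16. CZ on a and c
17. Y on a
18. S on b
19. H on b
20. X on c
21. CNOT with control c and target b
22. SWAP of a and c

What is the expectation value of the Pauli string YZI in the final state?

The observable YZI averages to 1.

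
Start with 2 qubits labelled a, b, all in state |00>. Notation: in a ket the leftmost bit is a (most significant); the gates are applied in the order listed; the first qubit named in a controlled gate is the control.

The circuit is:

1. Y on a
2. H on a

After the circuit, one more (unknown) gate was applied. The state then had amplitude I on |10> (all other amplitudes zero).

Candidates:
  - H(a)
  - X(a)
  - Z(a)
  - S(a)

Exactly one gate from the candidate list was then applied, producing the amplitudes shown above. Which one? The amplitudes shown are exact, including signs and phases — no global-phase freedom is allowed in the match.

It was H(a) that produced the state shown.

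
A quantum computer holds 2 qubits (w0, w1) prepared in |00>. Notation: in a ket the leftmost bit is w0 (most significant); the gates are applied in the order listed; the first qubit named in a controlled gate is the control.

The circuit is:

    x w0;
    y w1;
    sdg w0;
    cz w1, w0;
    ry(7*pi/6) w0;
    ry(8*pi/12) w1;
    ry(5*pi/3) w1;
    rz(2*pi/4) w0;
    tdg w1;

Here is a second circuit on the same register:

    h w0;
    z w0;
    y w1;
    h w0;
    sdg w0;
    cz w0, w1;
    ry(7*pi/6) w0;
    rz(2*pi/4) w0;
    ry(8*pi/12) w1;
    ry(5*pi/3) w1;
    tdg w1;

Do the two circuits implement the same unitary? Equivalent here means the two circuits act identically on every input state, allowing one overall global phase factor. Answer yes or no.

Yes — the two circuits implement the same unitary up to a global phase.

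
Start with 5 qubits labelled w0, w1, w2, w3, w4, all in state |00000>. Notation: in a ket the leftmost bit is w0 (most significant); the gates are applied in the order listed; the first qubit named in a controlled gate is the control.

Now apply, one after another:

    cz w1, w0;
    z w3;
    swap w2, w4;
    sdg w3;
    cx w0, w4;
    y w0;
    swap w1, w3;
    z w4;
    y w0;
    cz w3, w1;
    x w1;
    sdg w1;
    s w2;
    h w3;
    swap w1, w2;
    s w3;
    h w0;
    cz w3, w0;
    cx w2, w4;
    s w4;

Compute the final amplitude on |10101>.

The amplitude on |10101> is 1/2.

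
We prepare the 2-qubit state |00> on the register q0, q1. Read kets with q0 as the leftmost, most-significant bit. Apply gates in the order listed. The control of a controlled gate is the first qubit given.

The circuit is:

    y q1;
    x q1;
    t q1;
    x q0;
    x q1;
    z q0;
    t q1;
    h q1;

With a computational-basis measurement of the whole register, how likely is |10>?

A full measurement returns |10> with probability 1/2.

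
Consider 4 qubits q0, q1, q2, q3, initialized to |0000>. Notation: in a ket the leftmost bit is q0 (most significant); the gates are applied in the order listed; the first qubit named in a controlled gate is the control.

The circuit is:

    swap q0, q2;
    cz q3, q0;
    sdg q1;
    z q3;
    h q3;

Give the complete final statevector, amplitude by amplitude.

The resulting statevector has amplitude sqrt(2)/2 on |0000>, sqrt(2)/2 on |0001>, and 0 on every other basis state.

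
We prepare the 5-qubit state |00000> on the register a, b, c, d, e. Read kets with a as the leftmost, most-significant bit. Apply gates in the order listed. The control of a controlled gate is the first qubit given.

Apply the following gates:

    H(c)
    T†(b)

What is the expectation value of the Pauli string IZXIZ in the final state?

The expectation value of IZXIZ is 1.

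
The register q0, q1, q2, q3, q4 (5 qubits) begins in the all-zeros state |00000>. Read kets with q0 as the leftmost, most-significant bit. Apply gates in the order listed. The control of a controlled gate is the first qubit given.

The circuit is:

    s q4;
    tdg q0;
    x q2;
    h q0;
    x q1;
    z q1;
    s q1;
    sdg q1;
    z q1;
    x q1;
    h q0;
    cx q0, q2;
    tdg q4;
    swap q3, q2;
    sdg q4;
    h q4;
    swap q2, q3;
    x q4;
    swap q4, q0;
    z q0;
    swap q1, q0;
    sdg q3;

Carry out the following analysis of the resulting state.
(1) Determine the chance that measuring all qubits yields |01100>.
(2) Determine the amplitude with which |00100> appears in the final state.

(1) A full measurement returns |01100> with probability 1/2. Key observation: gates 4-11 undo each other exactly, leaving only the rest of the circuit to track.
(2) The amplitude on |00100> is sqrt(2)/2.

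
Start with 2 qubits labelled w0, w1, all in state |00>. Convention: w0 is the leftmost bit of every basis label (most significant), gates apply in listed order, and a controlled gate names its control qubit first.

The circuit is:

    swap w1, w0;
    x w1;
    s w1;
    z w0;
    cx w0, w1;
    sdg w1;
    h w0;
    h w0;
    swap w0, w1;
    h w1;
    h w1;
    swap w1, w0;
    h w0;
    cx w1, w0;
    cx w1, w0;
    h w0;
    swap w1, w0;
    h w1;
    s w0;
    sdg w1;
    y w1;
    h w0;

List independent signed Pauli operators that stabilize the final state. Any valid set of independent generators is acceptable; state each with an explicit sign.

The stabilizer group can be generated by -XI, -IY, among other valid generating sets.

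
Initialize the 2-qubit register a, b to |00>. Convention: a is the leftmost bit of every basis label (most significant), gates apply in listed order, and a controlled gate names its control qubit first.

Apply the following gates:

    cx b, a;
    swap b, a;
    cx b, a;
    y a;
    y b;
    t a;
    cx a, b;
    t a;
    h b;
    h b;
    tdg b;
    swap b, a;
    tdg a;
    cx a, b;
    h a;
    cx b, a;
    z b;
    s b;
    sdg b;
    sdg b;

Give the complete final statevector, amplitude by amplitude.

The final amplitudes are 0 on |00>, sqrt(2)/2 on |01>, 0 on |10>, sqrt(2)/2 on |11>.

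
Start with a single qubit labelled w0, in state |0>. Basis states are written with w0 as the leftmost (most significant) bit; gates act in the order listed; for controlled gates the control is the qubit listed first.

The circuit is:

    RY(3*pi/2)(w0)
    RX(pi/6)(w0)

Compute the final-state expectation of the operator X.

In the final state, X has expectation -1.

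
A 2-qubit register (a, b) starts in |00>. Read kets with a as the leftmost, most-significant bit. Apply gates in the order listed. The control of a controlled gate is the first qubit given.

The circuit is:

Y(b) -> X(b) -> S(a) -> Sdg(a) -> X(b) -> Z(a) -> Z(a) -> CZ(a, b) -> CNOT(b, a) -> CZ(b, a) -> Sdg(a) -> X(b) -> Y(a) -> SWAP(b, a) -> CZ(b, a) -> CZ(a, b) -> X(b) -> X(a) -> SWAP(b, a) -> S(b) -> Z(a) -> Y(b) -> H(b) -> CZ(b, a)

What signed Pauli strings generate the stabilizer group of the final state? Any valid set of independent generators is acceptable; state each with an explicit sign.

One valid set of independent stabilizer generators is -IX, -ZI (any independent generating set of the same group is equally correct). Key observation: steps 2-5 multiply out to the identity, so the circuit reduces to the remaining gates.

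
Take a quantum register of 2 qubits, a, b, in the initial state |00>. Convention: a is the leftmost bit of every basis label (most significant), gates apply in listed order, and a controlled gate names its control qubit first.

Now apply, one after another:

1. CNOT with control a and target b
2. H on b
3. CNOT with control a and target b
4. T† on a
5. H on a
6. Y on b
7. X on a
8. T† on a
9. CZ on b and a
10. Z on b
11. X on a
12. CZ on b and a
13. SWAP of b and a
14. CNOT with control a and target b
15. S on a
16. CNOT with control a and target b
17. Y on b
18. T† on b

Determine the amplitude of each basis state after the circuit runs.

The resulting statevector has amplitude -1/2 on |00>, -I/2 on |01>, I/2 on |10>, -1/2 on |11>.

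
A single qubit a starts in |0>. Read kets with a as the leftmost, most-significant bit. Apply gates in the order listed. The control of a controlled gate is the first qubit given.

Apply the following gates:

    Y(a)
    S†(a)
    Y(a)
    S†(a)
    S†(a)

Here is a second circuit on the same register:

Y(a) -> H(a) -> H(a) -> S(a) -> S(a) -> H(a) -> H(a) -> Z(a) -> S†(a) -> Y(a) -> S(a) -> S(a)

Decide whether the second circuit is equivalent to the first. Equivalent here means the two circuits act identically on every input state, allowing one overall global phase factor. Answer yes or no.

Yes — the two circuits implement the same unitary up to a global phase.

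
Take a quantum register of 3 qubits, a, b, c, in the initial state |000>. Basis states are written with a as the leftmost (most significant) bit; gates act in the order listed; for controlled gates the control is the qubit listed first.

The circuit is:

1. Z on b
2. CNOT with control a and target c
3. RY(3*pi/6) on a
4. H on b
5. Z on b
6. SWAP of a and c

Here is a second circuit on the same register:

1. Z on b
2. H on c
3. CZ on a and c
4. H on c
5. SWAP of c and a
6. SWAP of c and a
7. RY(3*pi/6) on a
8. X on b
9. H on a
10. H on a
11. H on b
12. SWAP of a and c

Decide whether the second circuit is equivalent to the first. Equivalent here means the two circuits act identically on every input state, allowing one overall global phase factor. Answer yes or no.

Yes: on every input state the two circuits agree up to one overall phase factor.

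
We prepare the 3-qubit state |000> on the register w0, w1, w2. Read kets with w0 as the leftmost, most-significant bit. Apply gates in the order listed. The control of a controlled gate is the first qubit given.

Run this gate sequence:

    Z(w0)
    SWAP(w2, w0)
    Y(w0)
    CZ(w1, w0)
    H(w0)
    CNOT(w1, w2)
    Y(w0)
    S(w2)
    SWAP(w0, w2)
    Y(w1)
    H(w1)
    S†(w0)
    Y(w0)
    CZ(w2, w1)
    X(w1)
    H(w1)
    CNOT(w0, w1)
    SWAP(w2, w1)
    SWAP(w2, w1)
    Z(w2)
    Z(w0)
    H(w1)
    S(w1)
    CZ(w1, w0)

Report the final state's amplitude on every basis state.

After the circuit, the state carries amplitude 0 on |000>, 0 on |001>, 0 on |010>, 0 on |011>, 1/2 on |100>, 1/2 on |101>, -I/2 on |110>, I/2 on |111>. Key observation: the block from step 18 through step 19 cancels to the identity and can be dropped.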